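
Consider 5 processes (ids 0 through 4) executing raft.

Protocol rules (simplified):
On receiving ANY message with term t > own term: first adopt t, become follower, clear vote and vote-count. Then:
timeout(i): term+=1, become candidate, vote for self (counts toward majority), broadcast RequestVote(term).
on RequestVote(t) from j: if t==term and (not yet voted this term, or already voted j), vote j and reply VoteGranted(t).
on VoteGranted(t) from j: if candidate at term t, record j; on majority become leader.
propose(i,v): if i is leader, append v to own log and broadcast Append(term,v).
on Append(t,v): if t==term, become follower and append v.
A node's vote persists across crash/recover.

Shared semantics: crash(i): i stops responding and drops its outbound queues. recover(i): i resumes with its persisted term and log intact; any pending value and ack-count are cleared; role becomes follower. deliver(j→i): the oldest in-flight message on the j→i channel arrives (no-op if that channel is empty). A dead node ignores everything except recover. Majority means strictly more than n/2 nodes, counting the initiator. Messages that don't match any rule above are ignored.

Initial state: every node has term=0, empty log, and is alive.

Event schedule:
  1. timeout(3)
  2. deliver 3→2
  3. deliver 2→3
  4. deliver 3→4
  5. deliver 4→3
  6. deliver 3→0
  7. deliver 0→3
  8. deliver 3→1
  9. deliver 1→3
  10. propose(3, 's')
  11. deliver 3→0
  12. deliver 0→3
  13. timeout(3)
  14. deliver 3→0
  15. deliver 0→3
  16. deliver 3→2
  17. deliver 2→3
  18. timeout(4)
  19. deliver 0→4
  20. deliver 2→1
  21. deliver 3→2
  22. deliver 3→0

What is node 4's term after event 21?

2

1. timeout(3):  <3:cand t1 ->
2. deliver 3→2:  <2:foll t1 ->
3. deliver 2→3:  nop
4. deliver 3→4:  <4:foll t1 ->
5. deliver 4→3:  <3:lead t1 ->
6. deliver 3→0:  <0:foll t1 ->
7. deliver 0→3:  nop
8. deliver 3→1:  <1:foll t1 ->
9. deliver 1→3:  nop
10. propose(3,'s'):  <3:lead t1 s>
11. deliver 3→0:  <0:foll t1 s>
12. deliver 0→3:  nop
13. timeout(3):  <3:cand t2 s>
14. deliver 3→0:  <0:foll t2 s>
15. deliver 0→3:  nop
16. deliver 3→2:  <2:foll t1 s>
17. deliver 2→3:  nop
18. timeout(4):  <4:cand t2 ->
19. deliver 0→4:  nop
20. deliver 2→1:  nop
21. deliver 3→2:  <2:foll t2 s>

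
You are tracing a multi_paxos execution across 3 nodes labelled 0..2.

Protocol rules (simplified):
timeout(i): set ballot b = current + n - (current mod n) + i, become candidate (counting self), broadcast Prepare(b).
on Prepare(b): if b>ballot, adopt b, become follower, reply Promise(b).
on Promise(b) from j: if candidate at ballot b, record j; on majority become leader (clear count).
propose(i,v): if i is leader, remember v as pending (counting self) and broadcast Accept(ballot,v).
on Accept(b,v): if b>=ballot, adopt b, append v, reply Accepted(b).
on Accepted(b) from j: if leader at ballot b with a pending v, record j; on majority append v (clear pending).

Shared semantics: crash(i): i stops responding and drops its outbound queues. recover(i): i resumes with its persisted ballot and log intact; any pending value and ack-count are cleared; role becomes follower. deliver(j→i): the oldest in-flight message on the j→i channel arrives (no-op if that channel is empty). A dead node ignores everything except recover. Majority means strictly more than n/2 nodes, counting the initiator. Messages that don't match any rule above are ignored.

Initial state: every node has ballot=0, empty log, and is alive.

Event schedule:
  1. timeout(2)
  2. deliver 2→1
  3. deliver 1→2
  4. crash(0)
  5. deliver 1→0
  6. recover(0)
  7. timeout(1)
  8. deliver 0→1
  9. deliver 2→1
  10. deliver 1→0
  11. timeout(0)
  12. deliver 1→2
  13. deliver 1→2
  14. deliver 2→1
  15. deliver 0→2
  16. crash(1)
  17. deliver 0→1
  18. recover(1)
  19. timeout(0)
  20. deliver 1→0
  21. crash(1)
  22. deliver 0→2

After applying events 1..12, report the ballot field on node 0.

step 1 timeout(2): 2={cand,b=5,log=-}
step 2 deliver 2→1: 1={foll,b=5,log=-}
step 3 deliver 1→2: 2={lead,b=5,log=-}
step 4 crash(0): 0={✗foll,b=0,log=-}
step 5 deliver 1→0: —
step 6 recover(0): 0={foll,b=0,log=-}
step 7 timeout(1): 1={cand,b=7,log=-}
step 8 deliver 0→1: —
step 9 deliver 2→1: —
step 10 deliver 1→0: 0={foll,b=7,log=-}
step 11 timeout(0): 0={cand,b=9,log=-}
step 12 deliver 1→2: 2={foll,b=7,log=-}

9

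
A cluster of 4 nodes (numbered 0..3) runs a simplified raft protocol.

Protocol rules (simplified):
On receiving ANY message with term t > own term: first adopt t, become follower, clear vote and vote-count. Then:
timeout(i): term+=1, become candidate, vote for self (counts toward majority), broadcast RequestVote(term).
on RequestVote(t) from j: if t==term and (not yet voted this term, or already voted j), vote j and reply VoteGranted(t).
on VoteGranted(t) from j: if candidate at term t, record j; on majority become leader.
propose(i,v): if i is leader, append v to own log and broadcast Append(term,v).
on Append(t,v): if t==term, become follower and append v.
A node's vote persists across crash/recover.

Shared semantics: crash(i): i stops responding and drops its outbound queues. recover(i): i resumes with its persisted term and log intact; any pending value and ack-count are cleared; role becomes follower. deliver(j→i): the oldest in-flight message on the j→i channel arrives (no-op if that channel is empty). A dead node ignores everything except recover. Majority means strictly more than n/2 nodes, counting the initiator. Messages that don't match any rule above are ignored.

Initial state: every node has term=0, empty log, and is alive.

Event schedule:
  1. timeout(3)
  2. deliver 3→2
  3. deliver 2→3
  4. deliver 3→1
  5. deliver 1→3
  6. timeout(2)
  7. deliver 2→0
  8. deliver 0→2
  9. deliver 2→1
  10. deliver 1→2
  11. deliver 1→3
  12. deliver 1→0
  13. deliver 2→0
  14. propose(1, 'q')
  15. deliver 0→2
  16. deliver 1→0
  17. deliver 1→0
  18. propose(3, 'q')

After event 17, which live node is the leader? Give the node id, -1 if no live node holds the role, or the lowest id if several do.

2

e1 timeout(3): 3[cand,t=1,-]
e2 deliver 3→2: 2[foll,t=1,-]
e3 deliver 2→3: ·
e4 deliver 3→1: 1[foll,t=1,-]
e5 deliver 1→3: 3[lead,t=1,-]
e6 timeout(2): 2[cand,t=2,-]
e7 deliver 2→0: 0[foll,t=2,-]
e8 deliver 0→2: ·
e9 deliver 2→1: 1[foll,t=2,-]
e10 deliver 1→2: 2[lead,t=2,-]
e11 deliver 1→3: ·
e12 deliver 1→0: ·
e13 deliver 2→0: ·
e14 propose(1,'q'): ·
e15 deliver 0→2: ·
e16 deliver 1→0: ·
e17 deliver 1→0: ·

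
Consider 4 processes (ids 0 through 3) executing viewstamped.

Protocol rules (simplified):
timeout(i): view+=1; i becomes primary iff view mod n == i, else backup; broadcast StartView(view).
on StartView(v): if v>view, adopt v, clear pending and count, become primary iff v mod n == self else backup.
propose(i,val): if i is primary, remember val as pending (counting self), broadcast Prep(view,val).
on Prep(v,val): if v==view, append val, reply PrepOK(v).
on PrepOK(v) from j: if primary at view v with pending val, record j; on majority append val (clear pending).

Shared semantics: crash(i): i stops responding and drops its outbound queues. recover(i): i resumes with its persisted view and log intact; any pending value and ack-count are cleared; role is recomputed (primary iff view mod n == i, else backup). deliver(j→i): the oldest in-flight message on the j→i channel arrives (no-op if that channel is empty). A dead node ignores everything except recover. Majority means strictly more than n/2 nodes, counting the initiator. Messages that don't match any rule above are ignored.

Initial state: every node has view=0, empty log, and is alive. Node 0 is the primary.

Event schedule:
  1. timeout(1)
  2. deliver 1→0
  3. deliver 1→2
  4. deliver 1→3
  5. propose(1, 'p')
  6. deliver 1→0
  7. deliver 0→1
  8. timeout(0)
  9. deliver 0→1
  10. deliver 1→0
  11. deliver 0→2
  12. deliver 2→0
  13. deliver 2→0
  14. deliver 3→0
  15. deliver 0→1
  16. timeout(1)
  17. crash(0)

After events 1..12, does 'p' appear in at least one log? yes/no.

yes

e1 timeout(1): 1[prim,v=1,-]
e2 deliver 1→0: 0[back,v=1,-]
e3 deliver 1→2: 2[back,v=1,-]
e4 deliver 1→3: 3[back,v=1,-]
e5 propose(1,'p'): ·
e6 deliver 1→0: 0[back,v=1,p]
e7 deliver 0→1: ·
e8 timeout(0): 0[back,v=2,p]
e9 deliver 0→1: 1[back,v=2,-]
e10 deliver 1→0: ·
e11 deliver 0→2: 2[prim,v=2,-]
e12 deliver 2→0: ·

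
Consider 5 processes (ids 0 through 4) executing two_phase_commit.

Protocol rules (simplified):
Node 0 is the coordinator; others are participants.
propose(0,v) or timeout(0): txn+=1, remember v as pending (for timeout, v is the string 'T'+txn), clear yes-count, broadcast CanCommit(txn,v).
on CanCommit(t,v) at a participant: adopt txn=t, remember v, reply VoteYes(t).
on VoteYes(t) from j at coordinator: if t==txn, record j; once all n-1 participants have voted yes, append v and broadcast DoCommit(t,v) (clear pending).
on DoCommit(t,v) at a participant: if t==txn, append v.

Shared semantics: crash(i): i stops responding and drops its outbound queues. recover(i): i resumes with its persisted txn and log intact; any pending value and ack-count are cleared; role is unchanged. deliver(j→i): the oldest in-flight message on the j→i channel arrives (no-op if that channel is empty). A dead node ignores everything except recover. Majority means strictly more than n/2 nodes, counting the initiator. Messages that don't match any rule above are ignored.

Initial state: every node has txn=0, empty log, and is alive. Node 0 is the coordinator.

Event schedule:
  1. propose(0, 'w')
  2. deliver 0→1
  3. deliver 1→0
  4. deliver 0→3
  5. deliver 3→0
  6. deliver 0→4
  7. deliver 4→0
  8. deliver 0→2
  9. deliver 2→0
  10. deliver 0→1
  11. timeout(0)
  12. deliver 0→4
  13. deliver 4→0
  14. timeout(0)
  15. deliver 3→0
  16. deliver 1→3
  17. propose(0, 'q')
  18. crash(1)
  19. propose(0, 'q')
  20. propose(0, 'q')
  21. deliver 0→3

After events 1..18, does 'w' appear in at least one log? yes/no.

step 1 propose(0,'w'): 0={coor,t=1,log=-}
step 2 deliver 0→1: 1={part,t=1,log=-}
step 3 deliver 1→0: —
step 4 deliver 0→3: 3={part,t=1,log=-}
step 5 deliver 3→0: —
step 6 deliver 0→4: 4={part,t=1,log=-}
step 7 deliver 4→0: —
step 8 deliver 0→2: 2={part,t=1,log=-}
step 9 deliver 2→0: 0={coor,t=1,log=w}
step 10 deliver 0→1: 1={part,t=1,log=w}
step 11 timeout(0): 0={coor,t=2,log=w}
step 12 deliver 0→4: 4={part,t=1,log=w}
step 13 deliver 4→0: —
step 14 timeout(0): 0={coor,t=3,log=w}
step 15 deliver 3→0: —
step 16 deliver 1→3: —
step 17 propose(0,'q'): 0={coor,t=4,log=w}
step 18 crash(1): 1={✗part,t=1,log=w}

yes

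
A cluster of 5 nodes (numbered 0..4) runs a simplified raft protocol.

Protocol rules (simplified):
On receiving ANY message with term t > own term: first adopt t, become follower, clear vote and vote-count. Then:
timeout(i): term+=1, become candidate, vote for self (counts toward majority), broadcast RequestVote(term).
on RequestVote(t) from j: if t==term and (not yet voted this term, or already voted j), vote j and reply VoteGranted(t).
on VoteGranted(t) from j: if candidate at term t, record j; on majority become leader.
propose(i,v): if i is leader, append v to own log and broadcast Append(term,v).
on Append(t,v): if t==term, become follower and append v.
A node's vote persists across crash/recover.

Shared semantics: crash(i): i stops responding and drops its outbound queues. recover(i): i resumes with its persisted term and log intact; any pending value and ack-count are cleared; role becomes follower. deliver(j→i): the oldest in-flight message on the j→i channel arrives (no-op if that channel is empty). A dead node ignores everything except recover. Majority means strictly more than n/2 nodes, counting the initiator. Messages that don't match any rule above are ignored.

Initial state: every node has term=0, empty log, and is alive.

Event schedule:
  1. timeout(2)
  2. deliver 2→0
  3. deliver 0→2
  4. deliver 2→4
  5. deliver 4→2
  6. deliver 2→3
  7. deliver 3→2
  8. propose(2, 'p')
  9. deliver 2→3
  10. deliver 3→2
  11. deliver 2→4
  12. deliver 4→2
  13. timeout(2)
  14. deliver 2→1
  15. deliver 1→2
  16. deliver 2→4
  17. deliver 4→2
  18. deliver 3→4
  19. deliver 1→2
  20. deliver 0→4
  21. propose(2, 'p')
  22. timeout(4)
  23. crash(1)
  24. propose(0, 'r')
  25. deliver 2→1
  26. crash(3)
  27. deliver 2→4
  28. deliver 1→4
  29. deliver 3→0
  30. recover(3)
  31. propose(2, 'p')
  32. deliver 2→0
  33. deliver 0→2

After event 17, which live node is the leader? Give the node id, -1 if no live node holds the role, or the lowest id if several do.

-1

after 1 — timeout(2): n2:cand/t1/[-]
after 2 — deliver 2→0: n0:foll/t1/[-]
after 3 — deliver 0→2: ·
after 4 — deliver 2→4: n4:foll/t1/[-]
after 5 — deliver 4→2: n2:lead/t1/[-]
after 6 — deliver 2→3: n3:foll/t1/[-]
after 7 — deliver 3→2: ·
after 8 — propose(2,'p'): n2:lead/t1/[p]
after 9 — deliver 2→3: n3:foll/t1/[p]
after 10 — deliver 3→2: ·
after 11 — deliver 2→4: n4:foll/t1/[p]
after 12 — deliver 4→2: ·
after 13 — timeout(2): n2:cand/t2/[p]
after 14 — deliver 2→1: n1:foll/t1/[-]
after 15 — deliver 1→2: ·
after 16 — deliver 2→4: n4:foll/t2/[p]
after 17 — deliver 4→2: ·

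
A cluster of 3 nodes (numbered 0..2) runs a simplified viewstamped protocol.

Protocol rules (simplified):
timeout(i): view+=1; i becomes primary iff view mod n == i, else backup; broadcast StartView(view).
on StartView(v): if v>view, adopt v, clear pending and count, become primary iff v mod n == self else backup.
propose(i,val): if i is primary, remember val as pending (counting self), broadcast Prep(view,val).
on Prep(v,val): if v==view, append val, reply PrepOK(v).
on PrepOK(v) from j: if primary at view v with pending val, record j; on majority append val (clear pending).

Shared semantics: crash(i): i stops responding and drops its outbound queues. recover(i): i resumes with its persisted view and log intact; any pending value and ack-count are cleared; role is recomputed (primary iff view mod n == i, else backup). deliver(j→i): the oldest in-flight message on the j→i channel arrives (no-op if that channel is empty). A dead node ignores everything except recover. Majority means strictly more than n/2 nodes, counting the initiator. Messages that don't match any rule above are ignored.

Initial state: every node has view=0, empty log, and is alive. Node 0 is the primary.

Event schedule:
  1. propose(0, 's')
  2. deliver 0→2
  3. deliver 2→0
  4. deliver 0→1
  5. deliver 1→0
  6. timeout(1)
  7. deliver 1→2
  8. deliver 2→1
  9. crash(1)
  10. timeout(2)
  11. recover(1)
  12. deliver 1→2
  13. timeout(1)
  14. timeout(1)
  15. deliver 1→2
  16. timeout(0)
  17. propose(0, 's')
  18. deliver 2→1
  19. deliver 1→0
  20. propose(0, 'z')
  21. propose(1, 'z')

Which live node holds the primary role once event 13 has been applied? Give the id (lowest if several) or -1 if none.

0

1. propose(0,'s'):  nop
2. deliver 0→2:  <2:back v0 s>
3. deliver 2→0:  <0:prim v0 s>
4. deliver 0→1:  <1:back v0 s>
5. deliver 1→0:  nop
6. timeout(1):  <1:prim v1 s>
7. deliver 1→2:  <2:back v1 s>
8. deliver 2→1:  nop
9. crash(1):  <1:✗prim v1 s>
10. timeout(2):  <2:prim v2 s>
11. recover(1):  <1:prim v1 s>
12. deliver 1→2:  nop
13. timeout(1):  <1:back v2 s>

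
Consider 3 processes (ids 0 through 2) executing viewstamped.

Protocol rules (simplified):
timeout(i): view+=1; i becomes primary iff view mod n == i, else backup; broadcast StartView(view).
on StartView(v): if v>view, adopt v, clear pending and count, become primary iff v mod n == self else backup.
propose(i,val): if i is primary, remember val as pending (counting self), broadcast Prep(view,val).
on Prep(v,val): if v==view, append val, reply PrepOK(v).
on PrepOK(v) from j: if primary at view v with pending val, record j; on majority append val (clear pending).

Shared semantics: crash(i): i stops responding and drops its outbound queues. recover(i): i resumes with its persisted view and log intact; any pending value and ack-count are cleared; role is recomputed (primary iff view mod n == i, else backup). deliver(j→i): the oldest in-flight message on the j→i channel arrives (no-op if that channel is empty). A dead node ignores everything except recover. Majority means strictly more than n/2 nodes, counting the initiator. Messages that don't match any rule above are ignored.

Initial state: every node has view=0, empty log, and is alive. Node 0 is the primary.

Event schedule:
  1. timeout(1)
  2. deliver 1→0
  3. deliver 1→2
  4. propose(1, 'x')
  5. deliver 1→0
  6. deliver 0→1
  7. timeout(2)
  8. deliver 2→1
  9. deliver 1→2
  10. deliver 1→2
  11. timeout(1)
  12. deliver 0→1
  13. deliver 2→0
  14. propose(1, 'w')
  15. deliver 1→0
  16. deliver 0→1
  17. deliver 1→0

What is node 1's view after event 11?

1. timeout(1):  <1:prim v1 ->
2. deliver 1→0:  <0:back v1 ->
3. deliver 1→2:  <2:back v1 ->
4. propose(1,'x'):  nop
5. deliver 1→0:  <0:back v1 x>
6. deliver 0→1:  <1:prim v1 x>
7. timeout(2):  <2:prim v2 ->
8. deliver 2→1:  <1:back v2 x>
9. deliver 1→2:  nop
10. deliver 1→2:  nop
11. timeout(1):  <1:back v3 x>

3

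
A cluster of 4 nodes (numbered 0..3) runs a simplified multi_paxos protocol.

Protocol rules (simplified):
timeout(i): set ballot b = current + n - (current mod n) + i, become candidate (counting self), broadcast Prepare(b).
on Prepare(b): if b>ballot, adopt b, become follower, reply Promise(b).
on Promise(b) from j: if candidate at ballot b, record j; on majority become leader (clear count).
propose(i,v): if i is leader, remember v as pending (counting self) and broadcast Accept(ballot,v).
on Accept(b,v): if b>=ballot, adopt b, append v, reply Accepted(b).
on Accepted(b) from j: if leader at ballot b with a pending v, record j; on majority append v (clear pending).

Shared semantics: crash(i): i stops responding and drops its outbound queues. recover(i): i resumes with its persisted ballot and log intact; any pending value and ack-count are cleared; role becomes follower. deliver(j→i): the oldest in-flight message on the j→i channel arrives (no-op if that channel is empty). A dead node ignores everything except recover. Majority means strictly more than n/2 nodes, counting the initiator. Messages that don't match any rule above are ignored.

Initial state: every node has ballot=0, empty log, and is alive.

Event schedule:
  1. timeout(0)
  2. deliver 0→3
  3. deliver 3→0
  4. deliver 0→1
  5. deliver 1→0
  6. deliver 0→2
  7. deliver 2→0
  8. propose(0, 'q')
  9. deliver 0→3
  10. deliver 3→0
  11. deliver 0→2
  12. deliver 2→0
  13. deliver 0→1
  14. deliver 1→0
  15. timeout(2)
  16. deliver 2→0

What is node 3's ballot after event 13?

4

after 1 — timeout(0): n0:cand/b4/[-]
after 2 — deliver 0→3: n3:foll/b4/[-]
after 3 — deliver 3→0: ·
after 4 — deliver 0→1: n1:foll/b4/[-]
after 5 — deliver 1→0: n0:lead/b4/[-]
after 6 — deliver 0→2: n2:foll/b4/[-]
after 7 — deliver 2→0: ·
after 8 — propose(0,'q'): ·
after 9 — deliver 0→3: n3:foll/b4/[q]
after 10 — deliver 3→0: ·
after 11 — deliver 0→2: n2:foll/b4/[q]
after 12 — deliver 2→0: n0:lead/b4/[q]
after 13 — deliver 0→1: n1:foll/b4/[q]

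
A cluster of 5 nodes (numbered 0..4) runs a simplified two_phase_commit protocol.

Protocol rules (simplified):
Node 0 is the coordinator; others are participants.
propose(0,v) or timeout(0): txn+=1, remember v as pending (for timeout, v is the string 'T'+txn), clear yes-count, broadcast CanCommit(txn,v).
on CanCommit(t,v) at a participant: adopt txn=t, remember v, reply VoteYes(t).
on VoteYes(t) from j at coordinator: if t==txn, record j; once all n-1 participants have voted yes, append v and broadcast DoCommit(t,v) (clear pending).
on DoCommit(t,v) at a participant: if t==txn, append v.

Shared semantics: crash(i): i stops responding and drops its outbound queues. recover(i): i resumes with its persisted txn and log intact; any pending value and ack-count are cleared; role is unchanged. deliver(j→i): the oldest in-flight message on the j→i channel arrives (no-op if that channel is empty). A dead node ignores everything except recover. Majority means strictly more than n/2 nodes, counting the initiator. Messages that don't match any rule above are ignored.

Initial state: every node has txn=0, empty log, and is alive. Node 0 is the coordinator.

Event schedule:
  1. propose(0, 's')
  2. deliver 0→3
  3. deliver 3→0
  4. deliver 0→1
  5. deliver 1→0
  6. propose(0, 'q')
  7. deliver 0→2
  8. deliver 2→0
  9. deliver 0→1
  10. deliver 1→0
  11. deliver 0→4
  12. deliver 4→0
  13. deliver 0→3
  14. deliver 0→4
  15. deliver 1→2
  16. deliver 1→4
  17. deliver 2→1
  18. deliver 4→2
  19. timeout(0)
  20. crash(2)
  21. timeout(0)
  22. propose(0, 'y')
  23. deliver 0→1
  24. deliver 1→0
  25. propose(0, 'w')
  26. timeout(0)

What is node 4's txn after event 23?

2

1. propose(0,'s'):  <0:coor t1 ->
2. deliver 0→3:  <3:part t1 ->
3. deliver 3→0:  nop
4. deliver 0→1:  <1:part t1 ->
5. deliver 1→0:  nop
6. propose(0,'q'):  <0:coor t2 ->
7. deliver 0→2:  <2:part t1 ->
8. deliver 2→0:  nop
9. deliver 0→1:  <1:part t2 ->
10. deliver 1→0:  nop
11. deliver 0→4:  <4:part t1 ->
12. deliver 4→0:  nop
13. deliver 0→3:  <3:part t2 ->
14. deliver 0→4:  <4:part t2 ->
15. deliver 1→2:  nop
16. deliver 1→4:  nop
17. deliver 2→1:  nop
18. deliver 4→2:  nop
19. timeout(0):  <0:coor t3 ->
20. crash(2):  <2:✗part t1 ->
21. timeout(0):  <0:coor t4 ->
22. propose(0,'y'):  <0:coor t5 ->
23. deliver 0→1:  <1:part t3 ->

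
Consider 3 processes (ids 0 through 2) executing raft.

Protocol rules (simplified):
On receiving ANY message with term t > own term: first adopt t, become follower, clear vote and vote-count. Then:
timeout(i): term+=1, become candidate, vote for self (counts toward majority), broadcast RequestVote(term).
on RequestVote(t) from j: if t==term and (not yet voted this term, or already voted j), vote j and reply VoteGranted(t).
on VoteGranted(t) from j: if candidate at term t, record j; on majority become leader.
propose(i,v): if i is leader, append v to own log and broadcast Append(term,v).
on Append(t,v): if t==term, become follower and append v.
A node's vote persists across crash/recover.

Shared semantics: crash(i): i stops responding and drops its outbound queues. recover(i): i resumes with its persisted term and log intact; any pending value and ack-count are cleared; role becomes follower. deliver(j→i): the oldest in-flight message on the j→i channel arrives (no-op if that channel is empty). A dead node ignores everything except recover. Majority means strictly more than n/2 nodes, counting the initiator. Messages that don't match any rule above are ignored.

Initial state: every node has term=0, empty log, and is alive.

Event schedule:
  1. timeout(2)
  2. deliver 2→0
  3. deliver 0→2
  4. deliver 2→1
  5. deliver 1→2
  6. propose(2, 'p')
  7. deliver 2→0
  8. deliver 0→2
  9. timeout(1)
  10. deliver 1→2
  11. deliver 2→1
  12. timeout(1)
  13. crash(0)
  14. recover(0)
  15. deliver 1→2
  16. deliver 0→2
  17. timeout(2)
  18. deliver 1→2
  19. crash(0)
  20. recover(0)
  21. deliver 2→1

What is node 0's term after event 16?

1

1. timeout(2):  <2:cand t1 ->
2. deliver 2→0:  <0:foll t1 ->
3. deliver 0→2:  <2:lead t1 ->
4. deliver 2→1:  <1:foll t1 ->
5. deliver 1→2:  nop
6. propose(2,'p'):  <2:lead t1 p>
7. deliver 2→0:  <0:foll t1 p>
8. deliver 0→2:  nop
9. timeout(1):  <1:cand t2 ->
10. deliver 1→2:  <2:foll t2 p>
11. deliver 2→1:  nop
12. timeout(1):  <1:cand t3 ->
13. crash(0):  <0:✗foll t1 p>
14. recover(0):  <0:foll t1 p>
15. deliver 1→2:  <2:foll t3 p>
16. deliver 0→2:  nop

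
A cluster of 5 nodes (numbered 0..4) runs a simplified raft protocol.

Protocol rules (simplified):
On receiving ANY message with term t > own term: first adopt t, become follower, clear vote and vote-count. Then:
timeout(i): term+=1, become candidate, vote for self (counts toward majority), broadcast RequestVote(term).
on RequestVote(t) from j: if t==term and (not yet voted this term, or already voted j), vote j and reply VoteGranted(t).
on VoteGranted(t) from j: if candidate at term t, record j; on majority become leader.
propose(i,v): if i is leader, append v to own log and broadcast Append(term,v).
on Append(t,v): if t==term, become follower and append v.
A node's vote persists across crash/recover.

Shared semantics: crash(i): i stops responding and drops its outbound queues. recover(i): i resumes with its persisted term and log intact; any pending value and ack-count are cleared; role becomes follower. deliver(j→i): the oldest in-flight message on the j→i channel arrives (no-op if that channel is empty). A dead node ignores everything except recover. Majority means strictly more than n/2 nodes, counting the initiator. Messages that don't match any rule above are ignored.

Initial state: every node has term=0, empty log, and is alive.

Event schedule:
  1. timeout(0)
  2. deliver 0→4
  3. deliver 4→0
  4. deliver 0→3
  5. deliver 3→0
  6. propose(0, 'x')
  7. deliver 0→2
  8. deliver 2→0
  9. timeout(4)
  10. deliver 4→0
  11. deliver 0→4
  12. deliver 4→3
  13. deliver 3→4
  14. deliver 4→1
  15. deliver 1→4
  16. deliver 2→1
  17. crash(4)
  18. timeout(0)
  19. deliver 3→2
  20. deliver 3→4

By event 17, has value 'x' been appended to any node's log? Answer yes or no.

1. timeout(0):  <0:cand t1 ->
2. deliver 0→4:  <4:foll t1 ->
3. deliver 4→0:  nop
4. deliver 0→3:  <3:foll t1 ->
5. deliver 3→0:  <0:lead t1 ->
6. propose(0,'x'):  <0:lead t1 x>
7. deliver 0→2:  <2:foll t1 ->
8. deliver 2→0:  nop
9. timeout(4):  <4:cand t2 ->
10. deliver 4→0:  <0:foll t2 x>
11. deliver 0→4:  nop
12. deliver 4→3:  <3:foll t2 ->
13. deliver 3→4:  nop
14. deliver 4→1:  <1:foll t2 ->
15. deliver 1→4:  <4:lead t2 ->
16. deliver 2→1:  nop
17. crash(4):  <4:✗lead t2 ->

yes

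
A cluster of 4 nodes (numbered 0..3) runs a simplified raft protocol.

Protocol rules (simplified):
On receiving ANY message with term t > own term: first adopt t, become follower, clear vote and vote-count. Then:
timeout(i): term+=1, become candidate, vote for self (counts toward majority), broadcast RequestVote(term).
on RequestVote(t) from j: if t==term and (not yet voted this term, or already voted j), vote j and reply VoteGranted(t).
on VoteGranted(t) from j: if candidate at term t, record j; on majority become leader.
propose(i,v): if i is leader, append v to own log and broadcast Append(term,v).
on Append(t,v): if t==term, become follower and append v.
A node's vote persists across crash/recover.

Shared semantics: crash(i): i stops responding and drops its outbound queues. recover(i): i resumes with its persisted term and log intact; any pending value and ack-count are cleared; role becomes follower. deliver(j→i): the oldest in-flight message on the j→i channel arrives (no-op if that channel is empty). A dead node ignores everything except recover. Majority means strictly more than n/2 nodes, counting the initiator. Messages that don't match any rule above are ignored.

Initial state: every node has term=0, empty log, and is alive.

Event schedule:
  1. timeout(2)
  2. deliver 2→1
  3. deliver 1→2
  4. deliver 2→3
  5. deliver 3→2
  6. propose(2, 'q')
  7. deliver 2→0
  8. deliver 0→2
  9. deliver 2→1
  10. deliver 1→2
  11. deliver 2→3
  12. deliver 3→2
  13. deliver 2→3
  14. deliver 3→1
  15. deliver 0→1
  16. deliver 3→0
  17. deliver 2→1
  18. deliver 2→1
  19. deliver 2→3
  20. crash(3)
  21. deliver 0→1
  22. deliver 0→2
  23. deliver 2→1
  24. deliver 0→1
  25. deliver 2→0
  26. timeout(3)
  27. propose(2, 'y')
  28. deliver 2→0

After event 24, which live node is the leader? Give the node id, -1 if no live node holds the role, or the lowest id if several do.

2

step 1 timeout(2): 2={cand,t=1,log=-}
step 2 deliver 2→1: 1={foll,t=1,log=-}
step 3 deliver 1→2: —
step 4 deliver 2→3: 3={foll,t=1,log=-}
step 5 deliver 3→2: 2={lead,t=1,log=-}
step 6 propose(2,'q'): 2={lead,t=1,log=q}
step 7 deliver 2→0: 0={foll,t=1,log=-}
step 8 deliver 0→2: —
step 9 deliver 2→1: 1={foll,t=1,log=q}
step 10 deliver 1→2: —
step 11 deliver 2→3: 3={foll,t=1,log=q}
step 12 deliver 3→2: —
step 13 deliver 2→3: —
step 14 deliver 3→1: —
step 15 deliver 0→1: —
step 16 deliver 3→0: —
step 17 deliver 2→1: —
step 18 deliver 2→1: —
step 19 deliver 2→3: —
step 20 crash(3): 3={✗foll,t=1,log=q}
step 21 deliver 0→1: —
step 22 deliver 0→2: —
step 23 deliver 2→1: —
step 24 deliver 0→1: —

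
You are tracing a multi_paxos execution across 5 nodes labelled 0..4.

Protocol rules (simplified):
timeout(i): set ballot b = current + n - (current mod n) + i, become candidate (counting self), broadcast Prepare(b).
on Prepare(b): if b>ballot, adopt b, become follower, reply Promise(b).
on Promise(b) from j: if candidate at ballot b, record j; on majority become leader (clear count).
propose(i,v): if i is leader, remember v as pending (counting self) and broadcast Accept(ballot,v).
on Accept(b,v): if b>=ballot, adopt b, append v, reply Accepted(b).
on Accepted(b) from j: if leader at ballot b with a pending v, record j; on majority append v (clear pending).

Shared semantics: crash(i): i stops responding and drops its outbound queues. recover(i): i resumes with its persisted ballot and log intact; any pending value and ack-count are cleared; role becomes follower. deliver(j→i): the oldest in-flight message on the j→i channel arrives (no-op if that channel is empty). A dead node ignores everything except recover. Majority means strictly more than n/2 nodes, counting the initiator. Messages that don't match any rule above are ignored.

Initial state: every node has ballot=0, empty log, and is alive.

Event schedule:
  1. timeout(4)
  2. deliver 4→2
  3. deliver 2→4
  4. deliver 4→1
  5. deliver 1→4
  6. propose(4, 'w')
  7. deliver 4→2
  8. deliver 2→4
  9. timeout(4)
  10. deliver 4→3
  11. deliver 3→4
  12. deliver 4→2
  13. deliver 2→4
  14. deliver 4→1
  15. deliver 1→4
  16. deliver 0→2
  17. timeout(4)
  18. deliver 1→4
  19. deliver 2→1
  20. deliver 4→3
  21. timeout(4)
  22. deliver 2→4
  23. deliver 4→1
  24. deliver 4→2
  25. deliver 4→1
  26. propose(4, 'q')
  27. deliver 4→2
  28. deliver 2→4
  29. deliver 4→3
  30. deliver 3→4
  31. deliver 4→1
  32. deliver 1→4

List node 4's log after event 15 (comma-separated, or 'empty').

[1] timeout(4) → N4(cand b9 [-])
[2] deliver 4→2 → N2(foll b9 [-])
[3] deliver 2→4 → ∅
[4] deliver 4→1 → N1(foll b9 [-])
[5] deliver 1→4 → N4(lead b9 [-])
[6] propose(4,'w') → ∅
[7] deliver 4→2 → N2(foll b9 [w])
[8] deliver 2→4 → ∅
[9] timeout(4) → N4(cand b14 [-])
[10] deliver 4→3 → N3(foll b9 [-])
[11] deliver 3→4 → ∅
[12] deliver 4→2 → N2(foll b14 [w])
[13] deliver 2→4 → ∅
[14] deliver 4→1 → N1(foll b9 [w])
[15] deliver 1→4 → ∅

empty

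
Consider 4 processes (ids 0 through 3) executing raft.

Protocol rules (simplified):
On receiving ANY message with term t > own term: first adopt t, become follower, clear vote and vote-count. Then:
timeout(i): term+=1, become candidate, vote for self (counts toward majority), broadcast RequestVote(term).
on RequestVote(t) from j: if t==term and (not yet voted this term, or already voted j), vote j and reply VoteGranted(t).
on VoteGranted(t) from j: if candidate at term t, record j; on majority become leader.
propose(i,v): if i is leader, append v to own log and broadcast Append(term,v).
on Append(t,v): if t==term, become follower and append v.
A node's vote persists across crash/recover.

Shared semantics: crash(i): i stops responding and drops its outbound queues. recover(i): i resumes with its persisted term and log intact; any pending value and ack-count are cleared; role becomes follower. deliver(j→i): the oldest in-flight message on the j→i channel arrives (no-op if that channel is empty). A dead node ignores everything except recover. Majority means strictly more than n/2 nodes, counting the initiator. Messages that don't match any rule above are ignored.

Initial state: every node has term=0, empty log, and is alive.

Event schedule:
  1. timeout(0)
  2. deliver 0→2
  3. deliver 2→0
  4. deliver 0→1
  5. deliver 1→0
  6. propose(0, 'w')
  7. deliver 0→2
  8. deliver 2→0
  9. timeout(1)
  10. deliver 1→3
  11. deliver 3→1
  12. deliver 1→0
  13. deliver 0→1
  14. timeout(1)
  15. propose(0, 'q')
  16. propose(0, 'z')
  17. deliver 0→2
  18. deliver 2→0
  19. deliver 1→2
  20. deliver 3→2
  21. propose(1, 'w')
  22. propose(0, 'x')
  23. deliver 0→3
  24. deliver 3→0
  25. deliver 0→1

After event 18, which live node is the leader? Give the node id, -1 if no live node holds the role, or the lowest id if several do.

[1] timeout(0) → N0(cand t1 [-])
[2] deliver 0→2 → N2(foll t1 [-])
[3] deliver 2→0 → ∅
[4] deliver 0→1 → N1(foll t1 [-])
[5] deliver 1→0 → N0(lead t1 [-])
[6] propose(0,'w') → N0(lead t1 [w])
[7] deliver 0→2 → N2(foll t1 [w])
[8] deliver 2→0 → ∅
[9] timeout(1) → N1(cand t2 [-])
[10] deliver 1→3 → N3(foll t2 [-])
[11] deliver 3→1 → ∅
[12] deliver 1→0 → N0(foll t2 [w])
[13] deliver 0→1 → ∅
[14] timeout(1) → N1(cand t3 [-])
[15] propose(0,'q') → ∅
[16] propose(0,'z') → ∅
[17] deliver 0→2 → ∅
[18] deliver 2→0 → ∅

-1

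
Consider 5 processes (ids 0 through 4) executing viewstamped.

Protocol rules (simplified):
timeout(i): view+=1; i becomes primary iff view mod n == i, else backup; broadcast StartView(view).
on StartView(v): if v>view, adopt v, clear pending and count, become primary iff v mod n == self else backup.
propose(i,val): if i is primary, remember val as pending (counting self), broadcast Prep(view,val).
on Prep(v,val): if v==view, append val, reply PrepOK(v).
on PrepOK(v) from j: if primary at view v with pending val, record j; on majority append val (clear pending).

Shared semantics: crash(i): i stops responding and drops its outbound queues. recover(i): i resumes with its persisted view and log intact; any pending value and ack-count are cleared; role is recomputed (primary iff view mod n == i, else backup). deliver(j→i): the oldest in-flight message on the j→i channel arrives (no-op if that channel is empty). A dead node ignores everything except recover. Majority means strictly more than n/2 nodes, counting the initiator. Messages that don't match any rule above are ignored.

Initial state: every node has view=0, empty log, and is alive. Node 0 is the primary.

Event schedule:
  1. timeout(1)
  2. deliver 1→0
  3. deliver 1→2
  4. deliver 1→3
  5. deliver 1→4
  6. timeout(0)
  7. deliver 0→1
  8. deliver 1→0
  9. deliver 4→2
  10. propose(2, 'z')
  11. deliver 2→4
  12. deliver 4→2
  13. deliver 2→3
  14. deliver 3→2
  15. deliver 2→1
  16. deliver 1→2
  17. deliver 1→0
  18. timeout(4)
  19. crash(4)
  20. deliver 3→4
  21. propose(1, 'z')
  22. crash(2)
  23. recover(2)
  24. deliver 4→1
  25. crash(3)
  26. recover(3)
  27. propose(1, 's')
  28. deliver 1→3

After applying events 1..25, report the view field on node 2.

e1 timeout(1): 1[prim,v=1,-]
e2 deliver 1→0: 0[back,v=1,-]
e3 deliver 1→2: 2[back,v=1,-]
e4 deliver 1→3: 3[back,v=1,-]
e5 deliver 1→4: 4[back,v=1,-]
e6 timeout(0): 0[back,v=2,-]
e7 deliver 0→1: 1[back,v=2,-]
e8 deliver 1→0: ·
e9 deliver 4→2: ·
e10 propose(2,'z'): ·
e11 deliver 2→4: ·
e12 deliver 4→2: ·
e13 deliver 2→3: ·
e14 deliver 3→2: ·
e15 deliver 2→1: ·
e16 deliver 1→2: ·
e17 deliver 1→0: ·
e18 timeout(4): 4[back,v=2,-]
e19 crash(4): 4[✗back,v=2,-]
e20 deliver 3→4: ·
e21 propose(1,'z'): ·
e22 crash(2): 2[✗back,v=1,-]
e23 recover(2): 2[back,v=1,-]
e24 deliver 4→1: ·
e25 crash(3): 3[✗back,v=1,-]

1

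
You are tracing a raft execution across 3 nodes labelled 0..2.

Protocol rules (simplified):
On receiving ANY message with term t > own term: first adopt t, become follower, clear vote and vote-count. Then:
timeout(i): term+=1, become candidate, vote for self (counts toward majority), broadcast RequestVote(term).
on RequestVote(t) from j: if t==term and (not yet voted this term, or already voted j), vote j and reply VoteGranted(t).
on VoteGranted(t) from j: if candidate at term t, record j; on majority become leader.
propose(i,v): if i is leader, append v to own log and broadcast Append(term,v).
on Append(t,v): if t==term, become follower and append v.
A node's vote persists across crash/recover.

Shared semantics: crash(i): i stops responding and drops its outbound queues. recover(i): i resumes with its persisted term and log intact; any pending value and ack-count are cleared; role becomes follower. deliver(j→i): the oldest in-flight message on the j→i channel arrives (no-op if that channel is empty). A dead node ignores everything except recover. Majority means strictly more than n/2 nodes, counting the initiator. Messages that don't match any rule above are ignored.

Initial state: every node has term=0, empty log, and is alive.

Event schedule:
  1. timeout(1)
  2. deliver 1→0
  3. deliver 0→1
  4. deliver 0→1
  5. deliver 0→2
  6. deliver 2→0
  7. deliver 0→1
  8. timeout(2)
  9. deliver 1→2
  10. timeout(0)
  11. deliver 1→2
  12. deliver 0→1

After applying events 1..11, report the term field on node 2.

1

after 1 — timeout(1): n1:cand/t1/[-]
after 2 — deliver 1→0: n0:foll/t1/[-]
after 3 — deliver 0→1: n1:lead/t1/[-]
after 4 — deliver 0→1: ·
after 5 — deliver 0→2: ·
after 6 — deliver 2→0: ·
after 7 — deliver 0→1: ·
after 8 — timeout(2): n2:cand/t1/[-]
after 9 — deliver 1→2: ·
after 10 — timeout(0): n0:cand/t2/[-]
after 11 — deliver 1→2: ·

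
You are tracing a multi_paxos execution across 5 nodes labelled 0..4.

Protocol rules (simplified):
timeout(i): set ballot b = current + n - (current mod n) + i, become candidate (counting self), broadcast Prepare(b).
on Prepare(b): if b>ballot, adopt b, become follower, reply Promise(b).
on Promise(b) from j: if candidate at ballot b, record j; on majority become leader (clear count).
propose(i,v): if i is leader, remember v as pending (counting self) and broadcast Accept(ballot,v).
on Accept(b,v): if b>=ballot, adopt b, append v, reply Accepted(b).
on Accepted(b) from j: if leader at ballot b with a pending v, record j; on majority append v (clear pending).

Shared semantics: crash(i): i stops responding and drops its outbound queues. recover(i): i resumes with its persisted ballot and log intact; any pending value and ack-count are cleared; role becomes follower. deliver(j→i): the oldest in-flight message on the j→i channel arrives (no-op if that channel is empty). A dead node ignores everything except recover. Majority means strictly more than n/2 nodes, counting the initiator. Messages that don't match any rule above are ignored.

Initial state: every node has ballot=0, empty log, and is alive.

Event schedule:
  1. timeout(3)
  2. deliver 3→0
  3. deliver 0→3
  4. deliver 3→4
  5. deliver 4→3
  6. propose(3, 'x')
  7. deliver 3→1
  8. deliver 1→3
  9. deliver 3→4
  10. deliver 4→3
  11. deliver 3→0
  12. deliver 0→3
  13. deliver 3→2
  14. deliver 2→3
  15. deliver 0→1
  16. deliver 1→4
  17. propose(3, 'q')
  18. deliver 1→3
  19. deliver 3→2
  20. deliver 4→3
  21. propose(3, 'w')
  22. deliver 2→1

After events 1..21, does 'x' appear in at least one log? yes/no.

yes

1. timeout(3):  <3:cand b8 ->
2. deliver 3→0:  <0:foll b8 ->
3. deliver 0→3:  nop
4. deliver 3→4:  <4:foll b8 ->
5. deliver 4→3:  <3:lead b8 ->
6. propose(3,'x'):  nop
7. deliver 3→1:  <1:foll b8 ->
8. deliver 1→3:  nop
9. deliver 3→4:  <4:foll b8 x>
10. deliver 4→3:  nop
11. deliver 3→0:  <0:foll b8 x>
12. deliver 0→3:  <3:lead b8 x>
13. deliver 3→2:  <2:foll b8 ->
14. deliver 2→3:  nop
15. deliver 0→1:  nop
16. deliver 1→4:  nop
17. propose(3,'q'):  nop
18. deliver 1→3:  nop
19. deliver 3→2:  <2:foll b8 x>
20. deliver 4→3:  nop
21. propose(3,'w'):  nop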